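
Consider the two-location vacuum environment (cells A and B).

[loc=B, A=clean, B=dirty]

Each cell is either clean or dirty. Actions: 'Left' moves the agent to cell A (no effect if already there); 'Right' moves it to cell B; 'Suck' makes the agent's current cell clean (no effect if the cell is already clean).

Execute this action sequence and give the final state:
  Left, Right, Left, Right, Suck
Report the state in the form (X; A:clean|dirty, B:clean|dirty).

[1] after Left: (A; A:clean, B:dirty)
[2] after Right: (B; A:clean, B:dirty)
[3] after Left: (A; A:clean, B:dirty)
[4] after Right: (B; A:clean, B:dirty)
[5] after Suck: (B; A:clean, B:clean)

(B; A:clean, B:clean)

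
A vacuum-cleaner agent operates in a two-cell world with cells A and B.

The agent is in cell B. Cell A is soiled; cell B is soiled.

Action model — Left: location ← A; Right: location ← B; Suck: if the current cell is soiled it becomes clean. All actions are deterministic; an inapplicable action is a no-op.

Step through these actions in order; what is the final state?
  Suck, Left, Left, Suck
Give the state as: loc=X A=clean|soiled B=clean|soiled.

loc=A A=clean B=clean

1) do Suck; now loc=B A=soiled B=clean
2) do Left; now loc=A A=soiled B=clean
3) do Left; now loc=A A=soiled B=clean
4) do Suck; now loc=A A=clean B=clean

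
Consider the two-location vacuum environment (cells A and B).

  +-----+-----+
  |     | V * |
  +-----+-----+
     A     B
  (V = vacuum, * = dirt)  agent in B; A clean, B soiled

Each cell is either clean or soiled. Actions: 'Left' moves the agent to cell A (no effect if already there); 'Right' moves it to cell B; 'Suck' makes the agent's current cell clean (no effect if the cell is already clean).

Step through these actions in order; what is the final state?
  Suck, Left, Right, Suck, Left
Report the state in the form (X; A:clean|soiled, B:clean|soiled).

step 1/5 (Suck): (B; A:clean, B:clean)
step 2/5 (Left): (A; A:clean, B:clean)
step 3/5 (Right): (B; A:clean, B:clean)
step 4/5 (Suck): (B; A:clean, B:clean)
step 5/5 (Left): (A; A:clean, B:clean)

(A; A:clean, B:clean)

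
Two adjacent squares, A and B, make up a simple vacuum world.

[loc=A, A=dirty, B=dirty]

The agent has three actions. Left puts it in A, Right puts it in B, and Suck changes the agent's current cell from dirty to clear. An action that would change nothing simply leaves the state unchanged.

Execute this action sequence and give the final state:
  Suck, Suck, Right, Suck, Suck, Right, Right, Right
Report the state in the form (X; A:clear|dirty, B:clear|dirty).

(B; A:clear, B:clear)

Suck (#1): (A; A:clear, B:dirty)
Suck (#2): (A; A:clear, B:dirty)
Right (#3): (B; A:clear, B:dirty)
Suck (#4): (B; A:clear, B:clear)
Suck (#5): (B; A:clear, B:clear)
Right (#6): (B; A:clear, B:clear)
Right (#7): (B; A:clear, B:clear)
Right (#8): (B; A:clear, B:clear)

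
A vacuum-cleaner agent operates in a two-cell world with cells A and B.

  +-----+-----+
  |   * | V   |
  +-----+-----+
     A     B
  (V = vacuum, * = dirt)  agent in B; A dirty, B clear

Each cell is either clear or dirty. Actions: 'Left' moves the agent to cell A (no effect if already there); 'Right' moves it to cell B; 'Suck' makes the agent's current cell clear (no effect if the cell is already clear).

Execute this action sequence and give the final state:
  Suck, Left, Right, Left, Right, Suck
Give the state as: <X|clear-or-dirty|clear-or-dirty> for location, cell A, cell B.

<B|dirty|clear>

1) do Suck; now <B|dirty|clear>
2) do Left; now <A|dirty|clear>
3) do Right; now <B|dirty|clear>
4) do Left; now <A|dirty|clear>
5) do Right; now <B|dirty|clear>
6) do Suck; now <B|dirty|clear>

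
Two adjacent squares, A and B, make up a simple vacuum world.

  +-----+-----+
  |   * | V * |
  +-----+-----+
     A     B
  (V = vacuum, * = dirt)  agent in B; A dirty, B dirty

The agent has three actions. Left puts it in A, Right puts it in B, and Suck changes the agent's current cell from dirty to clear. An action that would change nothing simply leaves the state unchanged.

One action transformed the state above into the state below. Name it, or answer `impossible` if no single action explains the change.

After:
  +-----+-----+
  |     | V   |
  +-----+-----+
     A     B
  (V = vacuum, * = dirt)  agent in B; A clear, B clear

impossible

try  Left: in A — A dirty, B dirty
try Right: in B — A dirty, B dirty
try  Suck: in B — A dirty, B clear
no single action produces the after-state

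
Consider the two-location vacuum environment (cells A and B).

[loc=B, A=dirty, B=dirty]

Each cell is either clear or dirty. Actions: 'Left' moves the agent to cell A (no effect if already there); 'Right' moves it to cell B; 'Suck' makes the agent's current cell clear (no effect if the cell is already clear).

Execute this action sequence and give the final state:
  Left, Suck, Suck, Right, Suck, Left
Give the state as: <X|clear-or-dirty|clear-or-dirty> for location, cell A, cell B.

<A|clear|clear>

[1] after Left: <A|dirty|dirty>
[2] after Suck: <A|clear|dirty>
[3] after Suck: <A|clear|dirty>
[4] after Right: <B|clear|dirty>
[5] after Suck: <B|clear|clear>
[6] after Left: <A|clear|clear>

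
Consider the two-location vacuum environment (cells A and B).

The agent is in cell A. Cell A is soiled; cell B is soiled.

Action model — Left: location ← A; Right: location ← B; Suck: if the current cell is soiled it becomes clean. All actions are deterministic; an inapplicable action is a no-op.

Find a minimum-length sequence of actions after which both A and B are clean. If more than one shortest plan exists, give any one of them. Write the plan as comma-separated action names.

Suck, Right, Suck

[1] after Suck: (A; A:clean, B:soiled)
[2] after Right: (B; A:clean, B:soiled)
[3] after Suck: (B; A:clean, B:clean)
min 3: Suck A + move + Suck B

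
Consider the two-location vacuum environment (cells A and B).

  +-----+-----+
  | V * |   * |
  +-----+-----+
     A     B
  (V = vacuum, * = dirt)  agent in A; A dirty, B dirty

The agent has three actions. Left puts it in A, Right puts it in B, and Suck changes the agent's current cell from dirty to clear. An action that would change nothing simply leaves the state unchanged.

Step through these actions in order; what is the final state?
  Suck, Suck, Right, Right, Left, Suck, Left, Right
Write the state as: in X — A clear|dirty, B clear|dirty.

1) do Suck; now in A — A clear, B dirty
2) do Suck; now in A — A clear, B dirty
3) do Right; now in B — A clear, B dirty
4) do Right; now in B — A clear, B dirty
5) do Left; now in A — A clear, B dirty
6) do Suck; now in A — A clear, B dirty
7) do Left; now in A — A clear, B dirty
8) do Right; now in B — A clear, B dirty

in B — A clear, B dirty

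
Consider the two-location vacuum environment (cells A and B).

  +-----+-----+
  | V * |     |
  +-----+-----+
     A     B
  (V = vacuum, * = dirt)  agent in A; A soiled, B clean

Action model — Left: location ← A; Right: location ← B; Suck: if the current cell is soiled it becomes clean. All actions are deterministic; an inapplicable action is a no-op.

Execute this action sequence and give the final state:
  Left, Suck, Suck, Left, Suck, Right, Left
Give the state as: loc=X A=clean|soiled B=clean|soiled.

loc=A A=clean B=clean

step 1/7 (Left): loc=A A=soiled B=clean
step 2/7 (Suck): loc=A A=clean B=clean
step 3/7 (Suck): loc=A A=clean B=clean
step 4/7 (Left): loc=A A=clean B=clean
step 5/7 (Suck): loc=A A=clean B=clean
step 6/7 (Right): loc=B A=clean B=clean
step 7/7 (Left): loc=A A=clean B=clean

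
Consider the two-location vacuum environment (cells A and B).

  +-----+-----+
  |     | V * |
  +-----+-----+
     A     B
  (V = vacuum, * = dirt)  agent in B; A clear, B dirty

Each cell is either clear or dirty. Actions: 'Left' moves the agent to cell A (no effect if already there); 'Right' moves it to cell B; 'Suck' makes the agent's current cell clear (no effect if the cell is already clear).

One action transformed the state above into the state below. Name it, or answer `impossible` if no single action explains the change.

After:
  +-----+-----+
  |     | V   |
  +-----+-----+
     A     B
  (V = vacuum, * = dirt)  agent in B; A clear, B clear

Suck

try  Left: (A; A:clear, B:dirty)
try Right: (B; A:clear, B:dirty)
try  Suck: (B; A:clear, B:clear)  ← match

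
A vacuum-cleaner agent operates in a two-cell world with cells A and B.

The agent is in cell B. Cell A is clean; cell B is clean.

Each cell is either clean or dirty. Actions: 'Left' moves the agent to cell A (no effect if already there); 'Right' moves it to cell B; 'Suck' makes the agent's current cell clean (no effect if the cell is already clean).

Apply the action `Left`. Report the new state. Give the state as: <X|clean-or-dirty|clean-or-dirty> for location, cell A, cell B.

<A|clean|clean>

start: <B|clean|clean>
t=1 Left ⇒ <A|clean|clean>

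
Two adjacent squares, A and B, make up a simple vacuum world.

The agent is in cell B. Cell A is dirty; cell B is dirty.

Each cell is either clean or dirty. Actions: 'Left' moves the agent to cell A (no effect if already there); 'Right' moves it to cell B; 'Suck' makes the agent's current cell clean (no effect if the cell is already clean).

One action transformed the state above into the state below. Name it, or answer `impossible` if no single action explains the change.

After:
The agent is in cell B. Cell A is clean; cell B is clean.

impossible

try  Left: in A — A dirty, B dirty
try Right: in B — A dirty, B dirty
try  Suck: in B — A dirty, B clean
no single action produces the after-state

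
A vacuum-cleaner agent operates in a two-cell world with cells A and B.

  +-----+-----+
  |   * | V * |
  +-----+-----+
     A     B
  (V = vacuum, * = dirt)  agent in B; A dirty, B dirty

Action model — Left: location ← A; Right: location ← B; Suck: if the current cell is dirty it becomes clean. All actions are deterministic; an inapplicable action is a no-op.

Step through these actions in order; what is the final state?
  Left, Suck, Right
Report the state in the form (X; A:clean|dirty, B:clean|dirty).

[1] after Left: (A; A:dirty, B:dirty)
[2] after Suck: (A; A:clean, B:dirty)
[3] after Right: (B; A:clean, B:dirty)

(B; A:clean, B:dirty)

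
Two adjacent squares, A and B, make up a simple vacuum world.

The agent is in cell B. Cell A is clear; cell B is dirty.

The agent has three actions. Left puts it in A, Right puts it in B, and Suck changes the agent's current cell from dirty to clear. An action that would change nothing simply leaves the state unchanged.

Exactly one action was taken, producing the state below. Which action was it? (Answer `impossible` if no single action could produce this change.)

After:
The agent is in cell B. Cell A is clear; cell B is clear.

Suck

try  Left: in A — A clear, B dirty
try Right: in B — A clear, B dirty
try  Suck: in B — A clear, B clear  ← match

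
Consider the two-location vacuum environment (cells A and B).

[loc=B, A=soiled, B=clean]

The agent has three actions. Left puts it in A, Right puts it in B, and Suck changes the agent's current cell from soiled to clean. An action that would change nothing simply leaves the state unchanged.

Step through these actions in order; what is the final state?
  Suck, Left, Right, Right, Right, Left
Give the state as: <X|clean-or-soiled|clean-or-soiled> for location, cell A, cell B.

<A|soiled|clean>

t=1 Suck ⇒ <B|soiled|clean>
t=2 Left ⇒ <A|soiled|clean>
t=3 Right ⇒ <B|soiled|clean>
t=4 Right ⇒ <B|soiled|clean>
t=5 Right ⇒ <B|soiled|clean>
t=6 Left ⇒ <A|soiled|clean>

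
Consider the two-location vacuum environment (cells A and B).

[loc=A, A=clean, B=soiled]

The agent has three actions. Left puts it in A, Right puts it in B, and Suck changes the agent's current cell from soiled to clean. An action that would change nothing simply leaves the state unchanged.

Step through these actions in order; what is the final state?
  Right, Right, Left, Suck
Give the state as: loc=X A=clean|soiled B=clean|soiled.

loc=A A=clean B=soiled

[1] after Right: loc=B A=clean B=soiled
[2] after Right: loc=B A=clean B=soiled
[3] after Left: loc=A A=clean B=soiled
[4] after Suck: loc=A A=clean B=soiled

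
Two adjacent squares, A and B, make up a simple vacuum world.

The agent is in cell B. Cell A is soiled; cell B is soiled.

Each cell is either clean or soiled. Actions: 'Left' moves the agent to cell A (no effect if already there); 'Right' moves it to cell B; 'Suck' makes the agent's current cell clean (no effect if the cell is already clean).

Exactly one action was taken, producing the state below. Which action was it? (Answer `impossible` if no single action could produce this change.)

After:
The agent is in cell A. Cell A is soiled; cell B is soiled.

try  Left: loc=A A=soiled B=soiled  ← match
try Right: loc=B A=soiled B=soiled
try  Suck: loc=B A=soiled B=clean

Left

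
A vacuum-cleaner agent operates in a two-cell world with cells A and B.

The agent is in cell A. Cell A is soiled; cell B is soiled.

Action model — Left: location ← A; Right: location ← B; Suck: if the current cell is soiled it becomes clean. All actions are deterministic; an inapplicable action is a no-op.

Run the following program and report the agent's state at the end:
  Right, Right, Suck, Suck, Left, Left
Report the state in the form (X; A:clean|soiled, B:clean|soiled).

(A; A:soiled, B:clean)

Right (#1): (B; A:soiled, B:soiled)
Right (#2): (B; A:soiled, B:soiled)
Suck (#3): (B; A:soiled, B:clean)
Suck (#4): (B; A:soiled, B:clean)
Left (#5): (A; A:soiled, B:clean)
Left (#6): (A; A:soiled, B:clean)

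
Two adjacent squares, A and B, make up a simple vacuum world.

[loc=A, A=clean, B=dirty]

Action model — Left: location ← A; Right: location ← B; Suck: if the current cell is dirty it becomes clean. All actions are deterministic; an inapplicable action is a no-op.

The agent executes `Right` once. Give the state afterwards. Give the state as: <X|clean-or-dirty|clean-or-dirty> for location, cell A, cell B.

start: <A|clean|dirty>
t=1 Right ⇒ <B|clean|dirty>

<B|clean|dirty>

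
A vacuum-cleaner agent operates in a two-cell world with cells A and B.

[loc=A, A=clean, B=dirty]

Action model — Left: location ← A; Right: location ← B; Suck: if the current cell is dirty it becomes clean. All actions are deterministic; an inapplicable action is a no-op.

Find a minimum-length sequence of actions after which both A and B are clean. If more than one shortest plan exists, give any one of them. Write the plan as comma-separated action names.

Right, Suck

1. Right → in B — A clean, B dirty
2. Suck → in B — A clean, B clean
min 2: go B then Suck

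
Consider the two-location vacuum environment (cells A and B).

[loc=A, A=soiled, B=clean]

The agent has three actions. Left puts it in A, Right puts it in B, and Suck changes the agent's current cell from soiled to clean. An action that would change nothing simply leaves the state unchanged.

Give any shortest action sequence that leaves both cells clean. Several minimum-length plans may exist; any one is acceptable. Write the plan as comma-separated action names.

Suck

t=1 Suck ⇒ loc=A A=clean B=clean
min 1: A is soiled, one Suck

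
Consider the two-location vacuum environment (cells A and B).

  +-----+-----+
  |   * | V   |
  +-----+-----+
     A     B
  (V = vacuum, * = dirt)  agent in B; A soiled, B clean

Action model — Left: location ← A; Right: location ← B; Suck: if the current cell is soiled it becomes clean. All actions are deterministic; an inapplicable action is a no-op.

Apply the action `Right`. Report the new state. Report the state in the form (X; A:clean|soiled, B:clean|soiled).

(B; A:soiled, B:clean)

start: (B; A:soiled, B:clean)
1) do Right; now (B; A:soiled, B:clean)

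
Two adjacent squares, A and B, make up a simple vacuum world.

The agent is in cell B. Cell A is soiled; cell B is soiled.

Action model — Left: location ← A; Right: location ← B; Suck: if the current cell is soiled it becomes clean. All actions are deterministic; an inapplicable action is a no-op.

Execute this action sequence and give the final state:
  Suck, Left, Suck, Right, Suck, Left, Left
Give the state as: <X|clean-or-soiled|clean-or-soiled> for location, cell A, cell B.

[1] after Suck: <B|soiled|clean>
[2] after Left: <A|soiled|clean>
[3] after Suck: <A|clean|clean>
[4] after Right: <B|clean|clean>
[5] after Suck: <B|clean|clean>
[6] after Left: <A|clean|clean>
[7] after Left: <A|clean|clean>

<A|clean|clean>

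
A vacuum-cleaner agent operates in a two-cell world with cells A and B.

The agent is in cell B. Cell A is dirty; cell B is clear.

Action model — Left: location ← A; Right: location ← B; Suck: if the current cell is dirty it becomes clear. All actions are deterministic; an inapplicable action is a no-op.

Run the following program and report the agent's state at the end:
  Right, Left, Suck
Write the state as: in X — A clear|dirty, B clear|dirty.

[1] after Right: in B — A dirty, B clear
[2] after Left: in A — A dirty, B clear
[3] after Suck: in A — A clear, B clear

in A — A clear, B clear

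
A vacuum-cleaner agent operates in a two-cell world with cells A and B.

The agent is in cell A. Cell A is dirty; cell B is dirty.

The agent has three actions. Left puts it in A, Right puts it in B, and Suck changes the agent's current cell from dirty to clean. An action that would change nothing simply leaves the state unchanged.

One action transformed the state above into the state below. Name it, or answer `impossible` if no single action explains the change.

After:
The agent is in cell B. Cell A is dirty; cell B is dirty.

Right

try  Left: in A — A dirty, B dirty
try Right: in B — A dirty, B dirty  ← match
try  Suck: in A — A clean, B dirty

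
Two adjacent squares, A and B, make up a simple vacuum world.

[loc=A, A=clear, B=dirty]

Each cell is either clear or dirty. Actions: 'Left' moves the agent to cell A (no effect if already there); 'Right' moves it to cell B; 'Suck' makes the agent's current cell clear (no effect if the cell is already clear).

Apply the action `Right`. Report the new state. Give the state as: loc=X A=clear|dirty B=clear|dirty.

loc=B A=clear B=dirty

start: loc=A A=clear B=dirty
t=1 Right ⇒ loc=B A=clear B=dirty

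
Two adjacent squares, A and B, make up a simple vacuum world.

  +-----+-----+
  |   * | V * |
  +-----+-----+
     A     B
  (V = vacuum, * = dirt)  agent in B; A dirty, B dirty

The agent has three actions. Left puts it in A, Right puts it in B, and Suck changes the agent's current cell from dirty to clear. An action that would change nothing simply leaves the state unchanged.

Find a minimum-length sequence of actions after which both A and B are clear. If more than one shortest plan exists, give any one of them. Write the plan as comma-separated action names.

1. Suck → <B|dirty|clear>
2. Left → <A|dirty|clear>
3. Suck → <A|clear|clear>
min 3: Suck B + move + Suck A

Suck, Left, Suck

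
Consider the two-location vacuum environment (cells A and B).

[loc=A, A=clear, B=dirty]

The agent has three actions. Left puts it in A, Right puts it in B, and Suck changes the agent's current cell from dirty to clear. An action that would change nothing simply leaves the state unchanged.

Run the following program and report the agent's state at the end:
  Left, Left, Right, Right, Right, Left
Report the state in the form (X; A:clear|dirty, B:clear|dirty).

(A; A:clear, B:dirty)

step 1/6 (Left): (A; A:clear, B:dirty)
step 2/6 (Left): (A; A:clear, B:dirty)
step 3/6 (Right): (B; A:clear, B:dirty)
step 4/6 (Right): (B; A:clear, B:dirty)
step 5/6 (Right): (B; A:clear, B:dirty)
step 6/6 (Left): (A; A:clear, B:dirty)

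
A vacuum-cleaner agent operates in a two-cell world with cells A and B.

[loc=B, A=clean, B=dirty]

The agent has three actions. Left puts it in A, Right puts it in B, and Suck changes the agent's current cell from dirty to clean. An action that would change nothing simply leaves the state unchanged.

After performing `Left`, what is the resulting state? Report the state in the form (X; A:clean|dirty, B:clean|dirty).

start: (B; A:clean, B:dirty)
t=1 Left ⇒ (A; A:clean, B:dirty)

(A; A:clean, B:dirty)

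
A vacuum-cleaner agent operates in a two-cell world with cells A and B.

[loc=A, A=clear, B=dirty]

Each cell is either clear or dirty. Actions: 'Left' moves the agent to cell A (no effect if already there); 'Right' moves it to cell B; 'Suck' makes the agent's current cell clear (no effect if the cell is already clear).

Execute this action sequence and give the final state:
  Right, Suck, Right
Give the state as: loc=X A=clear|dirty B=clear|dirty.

loc=B A=clear B=clear

1. Right → loc=B A=clear B=dirty
2. Suck → loc=B A=clear B=clear
3. Right → loc=B A=clear B=clear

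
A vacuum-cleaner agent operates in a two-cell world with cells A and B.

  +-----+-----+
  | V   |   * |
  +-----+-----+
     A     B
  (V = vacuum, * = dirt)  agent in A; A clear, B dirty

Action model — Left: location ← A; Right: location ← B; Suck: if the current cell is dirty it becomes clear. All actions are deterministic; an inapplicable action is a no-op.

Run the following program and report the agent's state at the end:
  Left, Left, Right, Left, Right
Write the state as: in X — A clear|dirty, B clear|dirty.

step 1/5 (Left): in A — A clear, B dirty
step 2/5 (Left): in A — A clear, B dirty
step 3/5 (Right): in B — A clear, B dirty
step 4/5 (Left): in A — A clear, B dirty
step 5/5 (Right): in B — A clear, B dirty

in B — A clear, B dirty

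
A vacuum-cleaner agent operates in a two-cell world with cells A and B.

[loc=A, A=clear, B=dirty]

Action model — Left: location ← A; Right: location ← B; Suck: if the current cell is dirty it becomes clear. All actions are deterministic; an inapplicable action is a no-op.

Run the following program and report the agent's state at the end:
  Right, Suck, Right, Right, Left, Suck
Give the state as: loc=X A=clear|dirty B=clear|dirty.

loc=A A=clear B=clear

t=1 Right ⇒ loc=B A=clear B=dirty
t=2 Suck ⇒ loc=B A=clear B=clear
t=3 Right ⇒ loc=B A=clear B=clear
t=4 Right ⇒ loc=B A=clear B=clear
t=5 Left ⇒ loc=A A=clear B=clear
t=6 Suck ⇒ loc=A A=clear B=clear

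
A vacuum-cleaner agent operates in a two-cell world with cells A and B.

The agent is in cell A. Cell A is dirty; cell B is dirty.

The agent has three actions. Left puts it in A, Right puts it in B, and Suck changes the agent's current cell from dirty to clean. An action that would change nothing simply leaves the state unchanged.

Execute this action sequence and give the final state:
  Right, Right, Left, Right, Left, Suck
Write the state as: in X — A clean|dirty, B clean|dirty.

in A — A clean, B dirty

1) do Right; now in B — A dirty, B dirty
2) do Right; now in B — A dirty, B dirty
3) do Left; now in A — A dirty, B dirty
4) do Right; now in B — A dirty, B dirty
5) do Left; now in A — A dirty, B dirty
6) do Suck; now in A — A clean, B dirty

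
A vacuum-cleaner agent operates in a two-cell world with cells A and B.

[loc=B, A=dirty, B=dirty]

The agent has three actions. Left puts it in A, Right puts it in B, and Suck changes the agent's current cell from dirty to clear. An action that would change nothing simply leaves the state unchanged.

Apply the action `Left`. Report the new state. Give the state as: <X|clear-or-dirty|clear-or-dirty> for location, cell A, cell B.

<A|dirty|dirty>

start: <B|dirty|dirty>
Left (#1): <A|dirty|dirty>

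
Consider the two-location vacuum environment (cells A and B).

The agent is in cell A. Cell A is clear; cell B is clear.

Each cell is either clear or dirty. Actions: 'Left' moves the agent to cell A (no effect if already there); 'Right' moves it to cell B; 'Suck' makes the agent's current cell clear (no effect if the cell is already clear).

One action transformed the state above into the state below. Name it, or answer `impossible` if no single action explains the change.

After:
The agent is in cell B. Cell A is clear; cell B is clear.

Right

try  Left: (A; A:clear, B:clear)
try Right: (B; A:clear, B:clear)  ← match
try  Suck: (A; A:clear, B:clear)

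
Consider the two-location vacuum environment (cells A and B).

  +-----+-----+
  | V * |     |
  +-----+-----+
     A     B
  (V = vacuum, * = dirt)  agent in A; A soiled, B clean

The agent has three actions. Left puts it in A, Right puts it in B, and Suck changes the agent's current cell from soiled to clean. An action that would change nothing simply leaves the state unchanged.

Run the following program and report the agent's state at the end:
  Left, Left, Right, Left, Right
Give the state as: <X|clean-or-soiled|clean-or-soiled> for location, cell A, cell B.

<B|soiled|clean>

[1] after Left: <A|soiled|clean>
[2] after Left: <A|soiled|clean>
[3] after Right: <B|soiled|clean>
[4] after Left: <A|soiled|clean>
[5] after Right: <B|soiled|clean>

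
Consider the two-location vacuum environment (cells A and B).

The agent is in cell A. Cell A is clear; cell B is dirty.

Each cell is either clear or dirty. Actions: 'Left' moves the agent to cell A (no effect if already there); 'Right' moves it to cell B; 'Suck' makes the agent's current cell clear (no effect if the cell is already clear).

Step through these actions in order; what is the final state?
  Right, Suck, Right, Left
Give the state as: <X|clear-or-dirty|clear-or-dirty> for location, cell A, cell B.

<A|clear|clear>

Right (#1): <B|clear|dirty>
Suck (#2): <B|clear|clear>
Right (#3): <B|clear|clear>
Left (#4): <A|clear|clear>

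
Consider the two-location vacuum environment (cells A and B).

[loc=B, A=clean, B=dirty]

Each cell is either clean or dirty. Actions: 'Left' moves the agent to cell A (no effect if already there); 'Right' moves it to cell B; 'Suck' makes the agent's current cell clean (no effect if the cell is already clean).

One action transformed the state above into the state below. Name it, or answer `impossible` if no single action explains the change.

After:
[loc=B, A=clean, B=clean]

Suck

try  Left: in A — A clean, B dirty
try Right: in B — A clean, B dirty
try  Suck: in B — A clean, B clean  ← match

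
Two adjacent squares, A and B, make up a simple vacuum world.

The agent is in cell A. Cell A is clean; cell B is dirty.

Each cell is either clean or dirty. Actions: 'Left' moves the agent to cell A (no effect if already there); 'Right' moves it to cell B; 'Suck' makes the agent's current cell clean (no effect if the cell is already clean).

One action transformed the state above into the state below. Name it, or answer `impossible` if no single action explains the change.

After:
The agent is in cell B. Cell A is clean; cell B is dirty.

Right

try  Left: in A — A clean, B dirty
try Right: in B — A clean, B dirty  ← match
try  Suck: in A — A clean, B dirty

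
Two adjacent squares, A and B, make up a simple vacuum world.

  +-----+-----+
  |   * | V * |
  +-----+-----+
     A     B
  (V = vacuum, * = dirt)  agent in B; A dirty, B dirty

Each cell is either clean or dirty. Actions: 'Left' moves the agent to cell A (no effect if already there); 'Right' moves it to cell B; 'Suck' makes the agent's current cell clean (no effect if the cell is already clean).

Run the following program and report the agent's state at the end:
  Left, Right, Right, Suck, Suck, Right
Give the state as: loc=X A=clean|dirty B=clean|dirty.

loc=B A=dirty B=clean

Left (#1): loc=A A=dirty B=dirty
Right (#2): loc=B A=dirty B=dirty
Right (#3): loc=B A=dirty B=dirty
Suck (#4): loc=B A=dirty B=clean
Suck (#5): loc=B A=dirty B=clean
Right (#6): loc=B A=dirty B=clean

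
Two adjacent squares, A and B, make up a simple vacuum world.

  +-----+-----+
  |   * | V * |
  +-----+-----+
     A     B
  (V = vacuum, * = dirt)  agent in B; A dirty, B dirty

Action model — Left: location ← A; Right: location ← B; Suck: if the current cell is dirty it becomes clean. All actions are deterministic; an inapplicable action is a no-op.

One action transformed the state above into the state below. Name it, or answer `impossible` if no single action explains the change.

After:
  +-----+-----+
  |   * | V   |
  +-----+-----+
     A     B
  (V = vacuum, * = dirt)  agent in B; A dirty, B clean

Suck

try  Left: in A — A dirty, B dirty
try Right: in B — A dirty, B dirty
try  Suck: in B — A dirty, B clean  ← match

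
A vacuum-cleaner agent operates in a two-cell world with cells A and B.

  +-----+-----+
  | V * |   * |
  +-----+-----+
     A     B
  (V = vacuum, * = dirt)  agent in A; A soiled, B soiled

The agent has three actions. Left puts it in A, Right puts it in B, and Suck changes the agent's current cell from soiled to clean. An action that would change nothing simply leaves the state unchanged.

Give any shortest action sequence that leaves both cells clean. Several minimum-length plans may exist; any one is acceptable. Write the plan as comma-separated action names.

1) do Suck; now loc=A A=clean B=soiled
2) do Right; now loc=B A=clean B=soiled
3) do Suck; now loc=B A=clean B=clean
min 3: Suck A + move + Suck B

Suck, Right, Suck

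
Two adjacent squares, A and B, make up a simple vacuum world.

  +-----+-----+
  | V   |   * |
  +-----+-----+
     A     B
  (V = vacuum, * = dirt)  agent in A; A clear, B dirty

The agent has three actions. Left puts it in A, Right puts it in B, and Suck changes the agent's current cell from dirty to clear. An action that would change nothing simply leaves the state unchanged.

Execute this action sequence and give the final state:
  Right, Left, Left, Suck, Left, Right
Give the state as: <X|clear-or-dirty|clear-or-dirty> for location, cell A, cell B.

<B|clear|dirty>

1) do Right; now <B|clear|dirty>
2) do Left; now <A|clear|dirty>
3) do Left; now <A|clear|dirty>
4) do Suck; now <A|clear|dirty>
5) do Left; now <A|clear|dirty>
6) do Right; now <B|clear|dirty>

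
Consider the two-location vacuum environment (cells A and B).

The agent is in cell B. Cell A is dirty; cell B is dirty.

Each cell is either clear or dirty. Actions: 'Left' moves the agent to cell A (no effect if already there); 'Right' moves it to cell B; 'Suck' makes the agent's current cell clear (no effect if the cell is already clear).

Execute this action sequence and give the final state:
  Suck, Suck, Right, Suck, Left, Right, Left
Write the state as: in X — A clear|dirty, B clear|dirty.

in A — A dirty, B clear

[1] after Suck: in B — A dirty, B clear
[2] after Suck: in B — A dirty, B clear
[3] after Right: in B — A dirty, B clear
[4] after Suck: in B — A dirty, B clear
[5] after Left: in A — A dirty, B clear
[6] after Right: in B — A dirty, B clear
[7] after Left: in A — A dirty, B clear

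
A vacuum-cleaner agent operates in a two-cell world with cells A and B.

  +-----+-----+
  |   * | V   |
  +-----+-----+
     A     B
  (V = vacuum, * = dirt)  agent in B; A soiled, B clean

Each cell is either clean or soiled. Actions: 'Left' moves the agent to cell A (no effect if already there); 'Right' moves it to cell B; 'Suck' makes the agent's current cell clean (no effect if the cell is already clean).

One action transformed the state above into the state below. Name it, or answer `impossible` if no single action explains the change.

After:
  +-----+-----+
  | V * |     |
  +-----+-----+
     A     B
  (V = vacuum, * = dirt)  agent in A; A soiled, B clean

Left

try  Left: <A|soiled|clean>  ← match
try Right: <B|soiled|clean>
try  Suck: <B|soiled|clean>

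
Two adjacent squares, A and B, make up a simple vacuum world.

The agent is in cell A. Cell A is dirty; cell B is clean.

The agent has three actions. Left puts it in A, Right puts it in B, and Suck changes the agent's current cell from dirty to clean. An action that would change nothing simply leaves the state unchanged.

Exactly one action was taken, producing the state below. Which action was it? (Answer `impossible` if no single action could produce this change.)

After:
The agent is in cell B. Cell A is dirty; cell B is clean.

try  Left: loc=A A=dirty B=clean
try Right: loc=B A=dirty B=clean  ← match
try  Suck: loc=A A=clean B=clean

Right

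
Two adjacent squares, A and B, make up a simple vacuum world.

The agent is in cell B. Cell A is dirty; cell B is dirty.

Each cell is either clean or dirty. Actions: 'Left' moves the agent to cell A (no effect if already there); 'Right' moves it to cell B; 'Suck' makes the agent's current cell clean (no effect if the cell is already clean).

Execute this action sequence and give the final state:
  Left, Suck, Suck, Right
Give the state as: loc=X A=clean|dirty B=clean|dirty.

Left (#1): loc=A A=dirty B=dirty
Suck (#2): loc=A A=clean B=dirty
Suck (#3): loc=A A=clean B=dirty
Right (#4): loc=B A=clean B=dirty

loc=B A=clean B=dirty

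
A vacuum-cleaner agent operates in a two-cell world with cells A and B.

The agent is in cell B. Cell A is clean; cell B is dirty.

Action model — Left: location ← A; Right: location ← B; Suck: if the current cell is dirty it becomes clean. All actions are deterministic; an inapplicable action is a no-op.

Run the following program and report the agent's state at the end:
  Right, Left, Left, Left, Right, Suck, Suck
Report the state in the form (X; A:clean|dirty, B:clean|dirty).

(B; A:clean, B:clean)

1) do Right; now (B; A:clean, B:dirty)
2) do Left; now (A; A:clean, B:dirty)
3) do Left; now (A; A:clean, B:dirty)
4) do Left; now (A; A:clean, B:dirty)
5) do Right; now (B; A:clean, B:dirty)
6) do Suck; now (B; A:clean, B:clean)
7) do Suck; now (B; A:clean, B:clean)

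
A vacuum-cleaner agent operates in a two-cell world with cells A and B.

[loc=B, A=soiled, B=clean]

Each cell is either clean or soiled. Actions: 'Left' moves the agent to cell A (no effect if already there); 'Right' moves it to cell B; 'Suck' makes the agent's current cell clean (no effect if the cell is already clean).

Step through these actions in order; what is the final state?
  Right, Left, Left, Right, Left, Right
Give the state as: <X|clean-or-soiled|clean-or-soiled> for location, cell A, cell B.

Right (#1): <B|soiled|clean>
Left (#2): <A|soiled|clean>
Left (#3): <A|soiled|clean>
Right (#4): <B|soiled|clean>
Left (#5): <A|soiled|clean>
Right (#6): <B|soiled|clean>

<B|soiled|clean>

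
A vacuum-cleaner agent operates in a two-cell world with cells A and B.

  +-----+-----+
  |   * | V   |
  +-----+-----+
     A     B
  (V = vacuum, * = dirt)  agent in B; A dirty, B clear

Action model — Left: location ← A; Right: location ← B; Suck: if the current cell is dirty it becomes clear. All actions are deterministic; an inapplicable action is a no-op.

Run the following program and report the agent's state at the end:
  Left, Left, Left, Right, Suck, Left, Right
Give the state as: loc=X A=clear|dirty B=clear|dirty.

loc=B A=dirty B=clear

Left (#1): loc=A A=dirty B=clear
Left (#2): loc=A A=dirty B=clear
Left (#3): loc=A A=dirty B=clear
Right (#4): loc=B A=dirty B=clear
Suck (#5): loc=B A=dirty B=clear
Left (#6): loc=A A=dirty B=clear
Right (#7): loc=B A=dirty B=clear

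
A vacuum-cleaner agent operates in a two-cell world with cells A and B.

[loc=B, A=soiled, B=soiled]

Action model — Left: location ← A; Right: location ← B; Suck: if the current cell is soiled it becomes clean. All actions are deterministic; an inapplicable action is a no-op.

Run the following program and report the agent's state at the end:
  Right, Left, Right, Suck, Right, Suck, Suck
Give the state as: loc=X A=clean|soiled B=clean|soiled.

loc=B A=soiled B=clean

Right (#1): loc=B A=soiled B=soiled
Left (#2): loc=A A=soiled B=soiled
Right (#3): loc=B A=soiled B=soiled
Suck (#4): loc=B A=soiled B=clean
Right (#5): loc=B A=soiled B=clean
Suck (#6): loc=B A=soiled B=clean
Suck (#7): loc=B A=soiled B=clean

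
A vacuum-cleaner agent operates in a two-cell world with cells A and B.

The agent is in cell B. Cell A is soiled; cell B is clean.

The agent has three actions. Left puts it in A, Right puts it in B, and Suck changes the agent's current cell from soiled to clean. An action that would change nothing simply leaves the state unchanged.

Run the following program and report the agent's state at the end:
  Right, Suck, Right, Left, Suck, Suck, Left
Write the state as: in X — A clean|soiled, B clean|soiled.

in A — A clean, B clean

t=1 Right ⇒ in B — A soiled, B clean
t=2 Suck ⇒ in B — A soiled, B clean
t=3 Right ⇒ in B — A soiled, B clean
t=4 Left ⇒ in A — A soiled, B clean
t=5 Suck ⇒ in A — A clean, B clean
t=6 Suck ⇒ in A — A clean, B clean
t=7 Left ⇒ in A — A clean, B clean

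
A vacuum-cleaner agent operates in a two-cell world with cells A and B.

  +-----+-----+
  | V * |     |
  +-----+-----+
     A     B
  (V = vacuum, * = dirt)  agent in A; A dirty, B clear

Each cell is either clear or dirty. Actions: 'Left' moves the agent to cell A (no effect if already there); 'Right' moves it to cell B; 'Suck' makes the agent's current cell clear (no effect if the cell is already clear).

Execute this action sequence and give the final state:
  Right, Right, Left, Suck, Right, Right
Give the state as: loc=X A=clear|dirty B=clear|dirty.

loc=B A=clear B=clear

Right (#1): loc=B A=dirty B=clear
Right (#2): loc=B A=dirty B=clear
Left (#3): loc=A A=dirty B=clear
Suck (#4): loc=A A=clear B=clear
Right (#5): loc=B A=clear B=clear
Right (#6): loc=B A=clear B=clear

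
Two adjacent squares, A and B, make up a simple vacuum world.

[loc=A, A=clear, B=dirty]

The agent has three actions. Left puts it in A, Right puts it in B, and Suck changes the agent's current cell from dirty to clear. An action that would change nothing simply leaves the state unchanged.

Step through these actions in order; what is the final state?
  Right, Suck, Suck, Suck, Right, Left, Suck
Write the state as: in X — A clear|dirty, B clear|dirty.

t=1 Right ⇒ in B — A clear, B dirty
t=2 Suck ⇒ in B — A clear, B clear
t=3 Suck ⇒ in B — A clear, B clear
t=4 Suck ⇒ in B — A clear, B clear
t=5 Right ⇒ in B — A clear, B clear
t=6 Left ⇒ in A — A clear, B clear
t=7 Suck ⇒ in A — A clear, B clear

in A — A clear, B clear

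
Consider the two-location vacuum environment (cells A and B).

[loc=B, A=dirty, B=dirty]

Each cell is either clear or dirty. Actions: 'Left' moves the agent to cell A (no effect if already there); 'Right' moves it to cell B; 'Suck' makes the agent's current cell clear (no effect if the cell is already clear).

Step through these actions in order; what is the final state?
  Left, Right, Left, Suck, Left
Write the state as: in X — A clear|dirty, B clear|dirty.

in A — A clear, B dirty

t=1 Left ⇒ in A — A dirty, B dirty
t=2 Right ⇒ in B — A dirty, B dirty
t=3 Left ⇒ in A — A dirty, B dirty
t=4 Suck ⇒ in A — A clear, B dirty
t=5 Left ⇒ in A — A clear, B dirty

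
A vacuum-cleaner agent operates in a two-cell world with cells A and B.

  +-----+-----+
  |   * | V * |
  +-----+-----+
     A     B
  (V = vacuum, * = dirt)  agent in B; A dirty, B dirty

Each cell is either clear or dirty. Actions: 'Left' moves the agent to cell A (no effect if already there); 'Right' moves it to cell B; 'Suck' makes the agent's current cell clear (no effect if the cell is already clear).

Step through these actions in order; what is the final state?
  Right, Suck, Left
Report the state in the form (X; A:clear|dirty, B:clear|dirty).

(A; A:dirty, B:clear)

Right (#1): (B; A:dirty, B:dirty)
Suck (#2): (B; A:dirty, B:clear)
Left (#3): (A; A:dirty, B:clear)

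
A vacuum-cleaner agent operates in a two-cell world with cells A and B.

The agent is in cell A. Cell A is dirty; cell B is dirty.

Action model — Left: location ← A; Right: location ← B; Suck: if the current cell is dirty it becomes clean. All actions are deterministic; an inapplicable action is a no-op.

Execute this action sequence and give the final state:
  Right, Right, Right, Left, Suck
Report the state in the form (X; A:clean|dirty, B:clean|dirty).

(A; A:clean, B:dirty)

Right (#1): (B; A:dirty, B:dirty)
Right (#2): (B; A:dirty, B:dirty)
Right (#3): (B; A:dirty, B:dirty)
Left (#4): (A; A:dirty, B:dirty)
Suck (#5): (A; A:clean, B:dirty)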